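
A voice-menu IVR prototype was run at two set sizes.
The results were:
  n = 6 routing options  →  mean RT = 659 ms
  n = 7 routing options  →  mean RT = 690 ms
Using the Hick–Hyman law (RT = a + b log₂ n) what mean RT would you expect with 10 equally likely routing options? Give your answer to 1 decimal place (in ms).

With log₂ n on the abscissa the relation is linear; from the two conditions:
  b = (690 − 659) / (log₂ 7 − log₂ 6) = 31 / (2.8074 − 2.5850) = 139.393 ms/bit
  a = 659 − 139.393 × 2.5850 = 298.674 ms
Then RT(10) = 298.674 + 139.393 × log₂ 10 = 298.674 + 139.393 × 3.3219 ≈ 761.728 ms.

761.7 ms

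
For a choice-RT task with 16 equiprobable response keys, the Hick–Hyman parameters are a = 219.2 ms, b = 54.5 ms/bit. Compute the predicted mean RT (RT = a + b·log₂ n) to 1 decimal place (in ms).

log₂(16) = 4 bits, so RT = 219.2 + 54.5 × 4 ≈ 437.200 ms.

437.2 ms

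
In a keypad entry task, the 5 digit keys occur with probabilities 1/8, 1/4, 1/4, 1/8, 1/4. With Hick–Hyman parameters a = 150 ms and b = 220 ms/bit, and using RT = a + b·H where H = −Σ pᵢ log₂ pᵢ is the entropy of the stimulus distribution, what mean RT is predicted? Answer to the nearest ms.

645 ms

Each term −pᵢ log₂ pᵢ: 0.125·3 + 0.25·2 + 0.25·2 + 0.125·3 + 0.25·2; summed, H = 2.250 bits.
Mean RT = a + bH = 150 + 220·2.250 = 645.00 ms.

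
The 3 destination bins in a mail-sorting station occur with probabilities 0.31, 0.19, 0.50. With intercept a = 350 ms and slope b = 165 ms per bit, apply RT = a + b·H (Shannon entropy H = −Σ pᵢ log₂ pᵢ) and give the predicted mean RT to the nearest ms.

Entropy contributions −pᵢ log₂ pᵢ: 0.5238, 0.4552, 0.5000; sum H = 1.4790 bits.
RT = a + bH = 350 + 165·1.4790 = 594.04 ms.

594 ms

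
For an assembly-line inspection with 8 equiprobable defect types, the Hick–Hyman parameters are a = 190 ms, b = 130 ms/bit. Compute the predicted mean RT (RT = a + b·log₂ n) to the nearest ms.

580 ms

log₂(8) = 3 bits, so RT = 190 + 130 × 3 ≈ 580.000 ms.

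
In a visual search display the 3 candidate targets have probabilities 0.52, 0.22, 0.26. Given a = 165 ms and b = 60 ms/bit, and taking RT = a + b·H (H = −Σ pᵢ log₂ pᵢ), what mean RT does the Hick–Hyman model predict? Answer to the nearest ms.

Entropy contributions −pᵢ log₂ pᵢ: 0.4906, 0.4806, 0.5053; sum H = 1.4764 bits.
RT = a + bH = 165 + 60·1.4764 = 253.59 ms.

254 ms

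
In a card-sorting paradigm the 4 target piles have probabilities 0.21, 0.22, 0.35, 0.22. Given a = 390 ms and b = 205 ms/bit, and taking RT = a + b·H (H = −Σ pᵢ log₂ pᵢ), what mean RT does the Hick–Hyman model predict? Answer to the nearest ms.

Entropy contributions −pᵢ log₂ pᵢ: 0.4728, 0.4806, 0.5301, 0.4806; sum H = 1.9641 bits.
RT = a + bH = 390 + 205·1.9641 = 792.63 ms.

793 ms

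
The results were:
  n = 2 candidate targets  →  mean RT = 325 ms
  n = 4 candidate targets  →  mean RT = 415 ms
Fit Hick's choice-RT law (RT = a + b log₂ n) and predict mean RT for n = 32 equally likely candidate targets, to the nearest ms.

With log₂ n on the abscissa the relation is linear; from the two conditions:
  b = (415 − 325) / (log₂ 4 − log₂ 2) = 90 / (2 − 1) = 90 ms/bit
  a = 325 − 90 × 1 = 235 ms
Then RT(32) = 235 + 90 × log₂ 32 = 235 + 90 × 5 ≈ 685.000 ms.

685 ms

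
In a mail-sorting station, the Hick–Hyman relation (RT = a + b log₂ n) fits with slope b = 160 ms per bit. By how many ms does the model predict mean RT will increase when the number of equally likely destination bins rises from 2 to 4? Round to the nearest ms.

160 ms

The intercept a cancels: ΔRT = b·(log₂ n₂ − log₂ n₁) = b·log₂(n₂/n₁).
log₂(4) − log₂(2) = log₂(4/2) = log₂(2) = 1.
ΔRT = 160 × 1.0000 = 160.000 ms.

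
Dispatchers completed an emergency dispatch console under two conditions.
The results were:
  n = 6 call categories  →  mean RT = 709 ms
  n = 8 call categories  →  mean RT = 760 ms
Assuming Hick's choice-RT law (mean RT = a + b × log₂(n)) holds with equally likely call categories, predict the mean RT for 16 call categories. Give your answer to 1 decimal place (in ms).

882.9 ms

Fit slope and intercept:
  b = (760 − 709) / (log₂ 8 − log₂ 6) = 51 / (3 − 2.5850) = 122.880 ms/bit
  a = 709 − 122.880 × 2.5850 = 391.359 ms
Then RT(16) = 391.359 + 122.880 × log₂ 16 = 391.359 + 122.880 × 4 ≈ 882.880 ms.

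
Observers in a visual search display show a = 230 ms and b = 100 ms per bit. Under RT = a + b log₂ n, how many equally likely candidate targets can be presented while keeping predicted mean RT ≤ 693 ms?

100·log₂ n ≤ 693 − 230 = 463, giving log₂ n ≤ 4.6300 and n ≤ 24.761. The largest whole number is 24.

24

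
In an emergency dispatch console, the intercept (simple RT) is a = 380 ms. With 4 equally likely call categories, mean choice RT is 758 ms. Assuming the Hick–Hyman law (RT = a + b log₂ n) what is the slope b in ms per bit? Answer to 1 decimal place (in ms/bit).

189.0 ms/bit

b = (758 − 380) / log₂(4) = 378 / 2 = 189.000 ms/bit.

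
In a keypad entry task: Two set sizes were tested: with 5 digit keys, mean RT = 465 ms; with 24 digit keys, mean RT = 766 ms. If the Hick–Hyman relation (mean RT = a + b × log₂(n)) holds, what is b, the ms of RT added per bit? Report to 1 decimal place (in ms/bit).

Slope: b = (766 − 465) / (log₂ 24 − log₂ 5) = 301/2.2630 = 133.007 ms/bit.

133.0 ms/bit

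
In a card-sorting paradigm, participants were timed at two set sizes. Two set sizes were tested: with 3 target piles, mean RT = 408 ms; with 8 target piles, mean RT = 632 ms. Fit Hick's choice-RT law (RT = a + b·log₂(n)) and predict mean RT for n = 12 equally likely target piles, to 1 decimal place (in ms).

724.6 ms

Fit slope and intercept:
  b = (632 − 408) / (log₂ 8 − log₂ 3) = 224 / (3 − 1.5850) = 158.300 ms/bit
  a = 408 − 158.300 × 1.5850 = 157.101 ms
Then RT(12) = 157.101 + 158.300 × log₂ 12 = 157.101 + 158.300 × 3.5850 ≈ 724.599 ms.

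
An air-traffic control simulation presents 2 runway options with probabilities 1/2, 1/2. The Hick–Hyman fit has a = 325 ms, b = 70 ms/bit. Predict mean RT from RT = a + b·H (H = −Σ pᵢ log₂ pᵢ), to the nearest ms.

Each term −pᵢ log₂ pᵢ: 0.5·1 + 0.5·1; summed, H = 1.000 bits.
Mean RT = a + bH = 325 + 70·1.000 = 395.00 ms.

395 ms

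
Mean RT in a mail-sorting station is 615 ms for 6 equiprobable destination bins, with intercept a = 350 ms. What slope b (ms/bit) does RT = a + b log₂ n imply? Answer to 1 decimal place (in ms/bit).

b = (615 − 350) / log₂(6) = 265 / 2.5850 = 102.516 ms/bit.

102.5 ms/bit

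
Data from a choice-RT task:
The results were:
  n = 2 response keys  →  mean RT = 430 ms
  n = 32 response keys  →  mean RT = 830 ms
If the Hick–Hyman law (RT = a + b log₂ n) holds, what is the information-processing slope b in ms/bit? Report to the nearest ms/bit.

Slope: b = (830 − 430) / (log₂ 32 − log₂ 2) = 400/4.0000 = 100 ms/bit.

100 ms/bit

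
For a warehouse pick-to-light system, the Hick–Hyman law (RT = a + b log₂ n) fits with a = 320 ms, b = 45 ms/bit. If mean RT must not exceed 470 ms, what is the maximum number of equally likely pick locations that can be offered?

Set 320 + 45·log₂ n ≤ 470 → log₂ n ≤ (470 − 320)/45 = 3.3333.
So n ≤ 2^3.3333 = 10.079; the largest integer n is 10.

10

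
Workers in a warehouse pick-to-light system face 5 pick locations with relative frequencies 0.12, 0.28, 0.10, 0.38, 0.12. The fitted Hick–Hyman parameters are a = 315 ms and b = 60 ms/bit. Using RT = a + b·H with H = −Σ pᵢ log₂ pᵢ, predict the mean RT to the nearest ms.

442 ms

Entropy contributions −pᵢ log₂ pᵢ: 0.3671, 0.5142, 0.3322, 0.5305, 0.3671; sum H = 2.1110 bits.
RT = a + bH = 315 + 60·2.1110 = 441.66 ms.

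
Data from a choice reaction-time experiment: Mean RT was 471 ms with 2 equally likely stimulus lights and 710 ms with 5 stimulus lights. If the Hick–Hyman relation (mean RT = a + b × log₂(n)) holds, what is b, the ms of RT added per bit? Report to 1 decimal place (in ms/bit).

180.8 ms/bit

Slope: b = (710 − 471) / (log₂ 5 − log₂ 2) = 239/1.3219 = 180.797 ms/bit.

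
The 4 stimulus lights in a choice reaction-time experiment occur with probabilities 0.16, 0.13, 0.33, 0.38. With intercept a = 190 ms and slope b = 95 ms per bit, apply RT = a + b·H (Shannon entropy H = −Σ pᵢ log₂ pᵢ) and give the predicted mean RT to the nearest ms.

367 ms

Entropy contributions −pᵢ log₂ pᵢ: 0.4230, 0.3826, 0.5278, 0.5305; sum H = 1.8639 bits.
RT = a + bH = 190 + 95·1.8639 = 367.07 ms.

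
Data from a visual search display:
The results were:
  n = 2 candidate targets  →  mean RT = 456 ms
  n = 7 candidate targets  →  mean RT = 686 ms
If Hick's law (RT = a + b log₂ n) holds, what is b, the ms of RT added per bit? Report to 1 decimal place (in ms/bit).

127.3 ms/bit

Slope: b = (686 − 456) / (log₂ 7 − log₂ 2) = 230/1.8074 = 127.258 ms/bit.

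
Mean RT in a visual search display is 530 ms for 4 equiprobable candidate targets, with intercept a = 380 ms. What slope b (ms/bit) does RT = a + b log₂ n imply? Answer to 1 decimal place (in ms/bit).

log₂(4) = 2 bits.
b = (RT − a)/log₂ n = (530 − 380) / 2 = 75.000 ms/bit.

75.0 ms/bit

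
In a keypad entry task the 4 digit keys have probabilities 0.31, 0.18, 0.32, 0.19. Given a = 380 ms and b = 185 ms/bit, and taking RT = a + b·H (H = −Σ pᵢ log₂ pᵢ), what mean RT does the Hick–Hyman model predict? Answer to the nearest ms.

741 ms

Entropy contributions −pᵢ log₂ pᵢ: 0.5238, 0.4453, 0.5260, 0.4552; sum H = 1.9504 bits.
RT = a + bH = 380 + 185·1.9504 = 740.82 ms.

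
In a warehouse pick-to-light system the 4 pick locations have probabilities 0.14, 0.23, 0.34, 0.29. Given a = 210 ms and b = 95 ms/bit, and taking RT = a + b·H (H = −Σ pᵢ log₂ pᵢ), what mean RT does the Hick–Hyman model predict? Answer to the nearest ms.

394 ms

H = 0.14·log₂(1/0.14) + 0.23·log₂(1/0.23) + 0.34·log₂(1/0.34) + 0.29·log₂(1/0.29) = 1.9319 bits.
RT = 210 + 95 × 1.9319 = 393.53 ms.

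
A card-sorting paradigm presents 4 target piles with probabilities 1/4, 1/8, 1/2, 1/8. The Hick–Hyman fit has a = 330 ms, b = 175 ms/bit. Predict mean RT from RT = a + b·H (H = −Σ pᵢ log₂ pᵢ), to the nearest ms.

636 ms

Each term −pᵢ log₂ pᵢ: 0.25·2 + 0.125·3 + 0.5·1 + 0.125·3; summed, H = 1.750 bits.
Mean RT = a + bH = 330 + 175·1.750 = 636.25 ms.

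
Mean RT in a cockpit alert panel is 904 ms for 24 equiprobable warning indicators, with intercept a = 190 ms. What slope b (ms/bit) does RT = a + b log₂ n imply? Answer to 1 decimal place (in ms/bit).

24 alternatives carry log₂ 24 = 4.5850 bits; the choice cost is 904 − 190 = 714 ms, so b = 714/4.5850 = 155.726 ms/bit.

155.7 ms/bit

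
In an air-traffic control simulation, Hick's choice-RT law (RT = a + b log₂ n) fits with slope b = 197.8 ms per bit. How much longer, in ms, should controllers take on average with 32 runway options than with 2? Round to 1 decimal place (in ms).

791.2 ms

The intercept a cancels: ΔRT = b·(log₂ n₂ − log₂ n₁) = b·log₂(n₂/n₁).
log₂(32) − log₂(2) = log₂(32/2) = log₂(16) = 4.
ΔRT = 197.8 × 4.0000 = 791.200 ms.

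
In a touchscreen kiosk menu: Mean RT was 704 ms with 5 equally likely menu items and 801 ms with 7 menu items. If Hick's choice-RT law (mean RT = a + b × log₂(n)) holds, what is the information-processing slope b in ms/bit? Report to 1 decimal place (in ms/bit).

Slope: b = (801 − 704) / (log₂ 7 − log₂ 5) = 97/0.4854 = 199.824 ms/bit.

199.8 ms/bit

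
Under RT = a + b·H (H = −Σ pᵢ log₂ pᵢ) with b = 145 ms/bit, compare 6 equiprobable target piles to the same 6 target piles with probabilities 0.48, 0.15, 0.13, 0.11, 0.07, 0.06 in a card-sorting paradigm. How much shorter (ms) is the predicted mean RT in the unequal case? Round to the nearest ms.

Equiprobable entropy H₀ = log₂ 6 = 2.5850 bits.
Skewed entropy H = −Σ pᵢ log₂ pᵢ = 2.1638 bits.
ΔRT = b·(H₀ − H) = 145 × 0.4211 = 61.06 ms.

61 ms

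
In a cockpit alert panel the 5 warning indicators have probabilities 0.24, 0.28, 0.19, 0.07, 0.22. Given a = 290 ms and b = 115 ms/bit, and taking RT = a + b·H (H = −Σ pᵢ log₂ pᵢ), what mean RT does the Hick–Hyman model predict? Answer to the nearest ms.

544 ms

Entropy contributions −pᵢ log₂ pᵢ: 0.4941, 0.5142, 0.4552, 0.2686, 0.4806; sum H = 2.2127 bits.
RT = a + bH = 290 + 115·2.2127 = 544.46 ms.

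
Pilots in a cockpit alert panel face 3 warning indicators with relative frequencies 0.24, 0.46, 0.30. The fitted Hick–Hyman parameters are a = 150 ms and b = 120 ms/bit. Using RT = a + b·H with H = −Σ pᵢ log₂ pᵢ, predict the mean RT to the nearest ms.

H = 0.24·log₂(1/0.24) + 0.46·log₂(1/0.46) + 0.30·log₂(1/0.30) = 1.5306 bits.
RT = 150 + 120 × 1.5306 = 333.67 ms.

334 ms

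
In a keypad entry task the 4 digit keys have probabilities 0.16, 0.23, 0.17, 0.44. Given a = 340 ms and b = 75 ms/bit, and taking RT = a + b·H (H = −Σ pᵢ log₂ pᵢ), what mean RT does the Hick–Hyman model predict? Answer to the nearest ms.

Entropy contributions −pᵢ log₂ pᵢ: 0.4230, 0.4877, 0.4346, 0.5211; sum H = 1.8664 bits.
RT = a + bH = 340 + 75·1.8664 = 479.98 ms.

480 ms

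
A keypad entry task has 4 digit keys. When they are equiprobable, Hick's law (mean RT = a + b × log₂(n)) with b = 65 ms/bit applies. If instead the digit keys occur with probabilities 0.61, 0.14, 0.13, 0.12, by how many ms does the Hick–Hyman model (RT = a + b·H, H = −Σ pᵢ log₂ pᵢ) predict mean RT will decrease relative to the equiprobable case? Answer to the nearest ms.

27 ms

The RT saving is b·ΔH. Equiprobable H₀ = log₂(4) = 2.0000 bits; with the given probabilities H = 1.5818 bits.
b·(H₀ − H) = 65 × (2.0000 − 1.5818) = 27.18 ms.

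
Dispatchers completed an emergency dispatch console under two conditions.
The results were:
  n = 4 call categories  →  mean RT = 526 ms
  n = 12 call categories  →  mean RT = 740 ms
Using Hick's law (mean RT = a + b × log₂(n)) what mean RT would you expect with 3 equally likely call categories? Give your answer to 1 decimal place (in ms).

RT is linear in log₂ n, so two points fix the line:
  b = (740 − 526) / (log₂ 12 − log₂ 4) = 214 / (3.5850 − 2) = 135.019 ms/bit
  a = 526 − 135.019 × 2 = 255.962 ms
Then RT(3) = 255.962 + 135.019 × log₂ 3 = 255.962 + 135.019 × 1.5850 ≈ 469.962 ms.

470.0 ms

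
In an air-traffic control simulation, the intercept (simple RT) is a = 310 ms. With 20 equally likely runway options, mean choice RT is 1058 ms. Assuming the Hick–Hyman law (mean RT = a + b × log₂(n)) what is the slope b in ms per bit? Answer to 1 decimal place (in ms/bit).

log₂(20) = 4.3219 bits.
b = (RT − a)/log₂ n = (1058 − 310) / 4.3219 = 173.071 ms/bit.

173.1 ms/bit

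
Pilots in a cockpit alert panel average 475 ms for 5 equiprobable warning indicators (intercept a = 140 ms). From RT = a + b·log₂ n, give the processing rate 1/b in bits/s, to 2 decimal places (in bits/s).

Choice component = 475 − 140 = 335 ms over log₂(5) = 2.3219 bits.
b = 335 / 2.3219 = 144.277 ms/bit, so 1/b = 6.931 bits/s.

6.93 bits/s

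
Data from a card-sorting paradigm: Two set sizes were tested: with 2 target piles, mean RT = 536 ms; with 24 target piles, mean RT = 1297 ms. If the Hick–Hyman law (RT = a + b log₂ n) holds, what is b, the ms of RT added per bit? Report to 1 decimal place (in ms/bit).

212.3 ms/bit

b = (RT₂ − RT₁)/(log₂ n₂ − log₂ n₁) = (1297 − 536)/(4.5850 − 1) = 212.276 ms/bit.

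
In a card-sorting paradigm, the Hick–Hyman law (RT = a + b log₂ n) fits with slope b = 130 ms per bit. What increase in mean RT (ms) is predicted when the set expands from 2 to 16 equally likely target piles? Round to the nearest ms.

Only the slope matters, since a is common to both: ΔRT = b·log₂(n₂/n₁).
log₂(16) − log₂(2) = log₂(16/2) = log₂(8) = 3.
ΔRT = 130 × 3.0000 = 390.000 ms.

390 ms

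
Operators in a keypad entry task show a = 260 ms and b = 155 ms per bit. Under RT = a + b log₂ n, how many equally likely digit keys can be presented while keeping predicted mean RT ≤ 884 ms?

Set 260 + 155·log₂ n ≤ 884 → log₂ n ≤ (884 − 260)/155 = 4.0258.
So n ≤ 2^4.0258 = 16.289; the largest integer n is 16.

16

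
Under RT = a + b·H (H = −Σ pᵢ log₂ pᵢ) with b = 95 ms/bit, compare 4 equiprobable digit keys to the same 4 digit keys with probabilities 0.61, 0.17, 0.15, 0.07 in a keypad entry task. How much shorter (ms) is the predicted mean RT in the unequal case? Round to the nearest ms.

The RT saving is b·ΔH. Equiprobable H₀ = log₂(4) = 2.0000 bits; with the given probabilities H = 1.5487 bits.
b·(H₀ − H) = 95 × (2.0000 − 1.5487) = 42.87 ms.

43 ms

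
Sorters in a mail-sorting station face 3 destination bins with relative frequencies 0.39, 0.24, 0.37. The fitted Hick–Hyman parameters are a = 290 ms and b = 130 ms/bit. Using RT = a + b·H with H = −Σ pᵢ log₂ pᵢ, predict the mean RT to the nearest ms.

492 ms

H = 0.39·log₂(1/0.39) + 0.24·log₂(1/0.24) + 0.37·log₂(1/0.37) = 1.5547 bits.
RT = 290 + 130 × 1.5547 = 492.11 ms.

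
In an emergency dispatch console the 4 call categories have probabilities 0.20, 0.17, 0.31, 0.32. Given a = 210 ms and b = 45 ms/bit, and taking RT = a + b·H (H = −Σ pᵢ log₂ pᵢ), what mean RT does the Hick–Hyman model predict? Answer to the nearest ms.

Entropy contributions −pᵢ log₂ pᵢ: 0.4644, 0.4346, 0.5238, 0.5260; sum H = 1.9488 bits.
RT = a + bH = 210 + 45·1.9488 = 297.70 ms.

298 ms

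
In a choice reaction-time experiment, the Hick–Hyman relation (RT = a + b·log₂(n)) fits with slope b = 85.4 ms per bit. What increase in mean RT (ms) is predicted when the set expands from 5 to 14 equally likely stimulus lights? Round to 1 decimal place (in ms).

126.9 ms

Only the slope matters, since a is common to both: ΔRT = b·log₂(n₂/n₁).
log₂(14) − log₂(5) = 3.8074 − 2.3219 = 1.4854.
ΔRT = 85.4 × 1.4854 = 126.855 ms.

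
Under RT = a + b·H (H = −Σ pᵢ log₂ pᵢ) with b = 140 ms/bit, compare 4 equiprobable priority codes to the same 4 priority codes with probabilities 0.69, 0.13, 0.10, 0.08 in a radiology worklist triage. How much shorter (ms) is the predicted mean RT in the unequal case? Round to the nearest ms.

87 ms

Equiprobable entropy H₀ = log₂ 4 = 2.0000 bits.
Skewed entropy H = −Σ pᵢ log₂ pᵢ = 1.3757 bits.
ΔRT = b·(H₀ − H) = 140 × 0.6243 = 87.40 ms.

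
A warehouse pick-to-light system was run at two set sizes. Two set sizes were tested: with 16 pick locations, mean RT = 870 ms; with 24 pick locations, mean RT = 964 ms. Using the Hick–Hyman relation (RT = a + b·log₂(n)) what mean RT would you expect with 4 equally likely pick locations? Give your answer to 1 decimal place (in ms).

548.6 ms

Solve the two-equation system in a and b:
  b = (964 − 870) / (log₂ 24 − log₂ 16) = 94 / (4.5850 − 4) = 160.694 ms/bit
  a = 870 − 160.694 × 4 = 227.224 ms
Then RT(4) = 227.224 + 160.694 × log₂ 4 = 227.224 + 160.694 × 2 ≈ 548.612 ms.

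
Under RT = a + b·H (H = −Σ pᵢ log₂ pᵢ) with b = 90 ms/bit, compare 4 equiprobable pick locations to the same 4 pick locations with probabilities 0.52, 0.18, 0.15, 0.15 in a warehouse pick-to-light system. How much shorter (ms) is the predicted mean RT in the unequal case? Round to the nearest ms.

22 ms

The RT saving is b·ΔH. Equiprobable H₀ = log₂(4) = 2.0000 bits; with the given probabilities H = 1.7570 bits.
b·(H₀ − H) = 90 × (2.0000 − 1.7570) = 21.87 ms.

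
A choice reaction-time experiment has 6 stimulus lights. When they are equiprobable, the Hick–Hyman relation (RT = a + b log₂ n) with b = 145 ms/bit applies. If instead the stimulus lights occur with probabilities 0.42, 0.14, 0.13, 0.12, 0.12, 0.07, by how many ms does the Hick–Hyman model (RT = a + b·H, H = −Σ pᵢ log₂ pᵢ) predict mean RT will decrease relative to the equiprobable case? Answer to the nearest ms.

Equiprobable entropy H₀ = log₂ 6 = 2.5850 bits.
Skewed entropy H = −Σ pᵢ log₂ pᵢ = 2.3081 bits.
ΔRT = b·(H₀ − H) = 145 × 0.2769 = 40.15 ms.

40 ms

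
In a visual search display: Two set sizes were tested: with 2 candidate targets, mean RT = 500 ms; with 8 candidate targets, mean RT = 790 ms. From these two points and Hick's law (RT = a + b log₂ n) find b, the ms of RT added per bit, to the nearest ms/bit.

145 ms/bit

Slope: b = (790 − 500) / (log₂ 8 − log₂ 2) = 290/2.0000 = 145 ms/bit.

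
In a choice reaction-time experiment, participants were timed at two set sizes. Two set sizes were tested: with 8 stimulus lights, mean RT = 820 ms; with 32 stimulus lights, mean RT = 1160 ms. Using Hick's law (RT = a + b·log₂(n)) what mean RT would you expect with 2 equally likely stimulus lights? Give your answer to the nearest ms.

480 ms

Solve the two-equation system in a and b:
  b = (1160 − 820) / (log₂ 32 − log₂ 8) = 340 / (5 − 3) = 170 ms/bit
  a = 820 − 170 × 3 = 310 ms
Then RT(2) = 310 + 170 × log₂ 2 = 310 + 170 × 1 ≈ 480.000 ms.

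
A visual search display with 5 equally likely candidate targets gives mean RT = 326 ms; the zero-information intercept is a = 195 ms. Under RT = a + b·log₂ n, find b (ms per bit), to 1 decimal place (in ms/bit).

b = (326 − 195) / log₂(5) = 131 / 2.3219 = 56.419 ms/bit.

56.4 ms/bit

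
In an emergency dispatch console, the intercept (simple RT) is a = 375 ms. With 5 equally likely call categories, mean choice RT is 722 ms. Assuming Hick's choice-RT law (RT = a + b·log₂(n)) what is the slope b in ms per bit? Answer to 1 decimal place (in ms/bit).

5 alternatives carry log₂ 5 = 2.3219 bits; the choice cost is 722 − 375 = 347 ms, so b = 347/2.3219 = 149.445 ms/bit.

149.4 ms/bit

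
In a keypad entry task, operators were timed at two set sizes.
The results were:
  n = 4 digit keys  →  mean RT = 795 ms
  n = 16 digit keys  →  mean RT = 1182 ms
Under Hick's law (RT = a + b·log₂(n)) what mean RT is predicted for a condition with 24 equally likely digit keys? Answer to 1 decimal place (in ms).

1295.2 ms

Fit slope and intercept:
  b = (1182 − 795) / (log₂ 16 − log₂ 4) = 387 / (4 − 2) = 193.500 ms/bit
  a = 795 − 193.500 × 2 = 408.000 ms
Then RT(24) = 408.000 + 193.500 × log₂ 24 = 408.000 + 193.500 × 4.5850 ≈ 1295.190 ms.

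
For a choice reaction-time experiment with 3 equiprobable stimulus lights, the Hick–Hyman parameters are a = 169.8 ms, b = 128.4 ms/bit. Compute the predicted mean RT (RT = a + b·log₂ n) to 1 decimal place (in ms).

373.3 ms

log₂(3) = 1.5850 bits, so RT = 169.8 + 128.4 × 1.5850 ≈ 373.309 ms.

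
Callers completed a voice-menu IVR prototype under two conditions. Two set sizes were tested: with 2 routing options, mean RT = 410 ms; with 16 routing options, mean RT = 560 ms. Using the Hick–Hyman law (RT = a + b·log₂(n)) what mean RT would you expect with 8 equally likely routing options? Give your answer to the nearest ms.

Fit slope and intercept:
  b = (560 − 410) / (log₂ 16 − log₂ 2) = 150 / (4 − 1) = 50 ms/bit
  a = 410 − 50 × 1 = 360 ms
Then RT(8) = 360 + 50 × log₂ 8 = 360 + 50 × 3 ≈ 510.000 ms.

510 ms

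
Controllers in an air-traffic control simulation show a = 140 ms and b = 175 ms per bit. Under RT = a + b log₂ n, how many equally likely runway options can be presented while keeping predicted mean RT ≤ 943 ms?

175·log₂ n ≤ 943 − 140 = 803, giving log₂ n ≤ 4.5886 and n ≤ 24.060. The largest whole number is 24.

24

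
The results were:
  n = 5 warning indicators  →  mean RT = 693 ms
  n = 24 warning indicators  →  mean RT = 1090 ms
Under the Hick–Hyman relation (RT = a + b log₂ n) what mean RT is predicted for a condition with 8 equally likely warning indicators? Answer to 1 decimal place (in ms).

With log₂ n on the abscissa the relation is linear; from the two conditions:
  b = (1090 − 693) / (log₂ 24 − log₂ 5) = 397 / (4.5850 − 2.3219) = 175.428 ms/bit
  a = 693 − 175.428 × 2.3219 = 285.668 ms
Then RT(8) = 285.668 + 175.428 × log₂ 8 = 285.668 + 175.428 × 3 ≈ 811.953 ms.

812.0 ms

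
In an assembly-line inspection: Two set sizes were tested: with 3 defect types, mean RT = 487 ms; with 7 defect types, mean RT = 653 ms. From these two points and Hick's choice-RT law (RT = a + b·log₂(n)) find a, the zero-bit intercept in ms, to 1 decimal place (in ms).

271.8 ms

Slope: b = (653 − 487) / (log₂ 7 − log₂ 3) = 166/1.2224 = 135.799 ms/bit.
Intercept: a = 487 − 135.799·log₂(3) = 271.763 ms.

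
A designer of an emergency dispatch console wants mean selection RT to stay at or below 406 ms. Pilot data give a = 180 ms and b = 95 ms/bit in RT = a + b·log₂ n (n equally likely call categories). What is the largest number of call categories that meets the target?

Set 180 + 95·log₂ n ≤ 406 → log₂ n ≤ (406 − 180)/95 = 2.3789.
So n ≤ 2^2.3789 = 5.202; the largest integer n is 5.

5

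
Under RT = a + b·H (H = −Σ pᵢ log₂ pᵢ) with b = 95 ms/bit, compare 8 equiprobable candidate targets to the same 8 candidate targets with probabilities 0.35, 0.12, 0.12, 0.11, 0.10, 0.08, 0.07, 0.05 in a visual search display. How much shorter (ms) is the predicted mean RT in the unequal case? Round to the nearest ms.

26 ms

The RT saving is b·ΔH. Equiprobable H₀ = log₂(8) = 3.0000 bits; with the given probabilities H = 2.7229 bits.
b·(H₀ − H) = 95 × (3.0000 − 2.7229) = 26.33 ms.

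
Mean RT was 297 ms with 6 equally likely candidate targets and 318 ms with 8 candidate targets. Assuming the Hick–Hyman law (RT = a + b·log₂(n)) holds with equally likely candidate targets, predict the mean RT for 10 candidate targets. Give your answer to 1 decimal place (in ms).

334.3 ms

Fit slope and intercept:
  b = (318 − 297) / (log₂ 8 − log₂ 6) = 21 / (3 − 2.5850) = 50.598 ms/bit
  a = 297 − 50.598 × 2.5850 = 166.206 ms
Then RT(10) = 166.206 + 50.598 × log₂ 10 = 166.206 + 50.598 × 3.3219 ≈ 334.289 ms.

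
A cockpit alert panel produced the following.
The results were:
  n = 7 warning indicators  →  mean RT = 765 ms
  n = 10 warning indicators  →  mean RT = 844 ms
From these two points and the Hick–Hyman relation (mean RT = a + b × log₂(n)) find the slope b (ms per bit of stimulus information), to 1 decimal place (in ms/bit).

The slope on a log₂ axis is (844 − 765) / (3.3219 − 2.8074) = 153.525 ms/bit.

153.5 ms/bit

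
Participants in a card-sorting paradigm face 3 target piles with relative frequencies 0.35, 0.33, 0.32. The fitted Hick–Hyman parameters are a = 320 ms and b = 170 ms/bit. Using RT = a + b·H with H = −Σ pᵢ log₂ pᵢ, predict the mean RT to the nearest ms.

Entropy contributions −pᵢ log₂ pᵢ: 0.5301, 0.5278, 0.5260; sum H = 1.5840 bits.
RT = a + bH = 320 + 170·1.5840 = 589.27 ms.

589 ms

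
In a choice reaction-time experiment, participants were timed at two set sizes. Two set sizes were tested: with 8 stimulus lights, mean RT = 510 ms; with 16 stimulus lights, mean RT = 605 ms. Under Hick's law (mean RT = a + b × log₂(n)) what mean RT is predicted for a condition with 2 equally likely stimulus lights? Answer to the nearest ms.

320 ms

RT is linear in log₂ n, so two points fix the line:
  b = (605 − 510) / (log₂ 16 − log₂ 8) = 95 / (4 − 3) = 95 ms/bit
  a = 510 − 95 × 3 = 225 ms
Then RT(2) = 225 + 95 × log₂ 2 = 225 + 95 × 1 ≈ 320.000 ms.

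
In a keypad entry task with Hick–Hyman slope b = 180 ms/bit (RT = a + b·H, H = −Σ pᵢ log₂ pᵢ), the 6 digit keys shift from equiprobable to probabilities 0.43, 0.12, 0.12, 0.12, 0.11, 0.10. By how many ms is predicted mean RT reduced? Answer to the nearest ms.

The RT saving is b·ΔH. Equiprobable H₀ = log₂(6) = 2.5850 bits; with the given probabilities H = 2.3072 bits.
b·(H₀ − H) = 180 × (2.5850 − 2.3072) = 49.99 ms.

50 ms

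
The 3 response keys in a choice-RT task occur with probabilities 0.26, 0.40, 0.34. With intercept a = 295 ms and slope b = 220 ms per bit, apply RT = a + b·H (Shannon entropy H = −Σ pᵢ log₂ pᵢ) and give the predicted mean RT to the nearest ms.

639 ms

Entropy contributions −pᵢ log₂ pᵢ: 0.5053, 0.5288, 0.5292; sum H = 1.5632 bits.
RT = a + bH = 295 + 220·1.5632 = 638.91 ms.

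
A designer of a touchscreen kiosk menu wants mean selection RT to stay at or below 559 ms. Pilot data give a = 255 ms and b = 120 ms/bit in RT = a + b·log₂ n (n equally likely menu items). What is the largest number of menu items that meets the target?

5

Information budget: (559 − 255)/120 = 2.5333 bits, so n ≤ 2^2.5333 = 5.789 → at most 5.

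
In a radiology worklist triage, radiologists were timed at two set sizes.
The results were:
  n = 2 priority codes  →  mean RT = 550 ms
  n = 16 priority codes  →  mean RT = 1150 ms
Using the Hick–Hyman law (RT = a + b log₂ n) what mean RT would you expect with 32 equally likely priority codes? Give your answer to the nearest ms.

1350 ms

RT is linear in log₂ n, so two points fix the line:
  b = (1150 − 550) / (log₂ 16 − log₂ 2) = 600 / (4 − 1) = 200 ms/bit
  a = 550 − 200 × 1 = 350 ms
Then RT(32) = 350 + 200 × log₂ 32 = 350 + 200 × 5 ≈ 1350.000 ms.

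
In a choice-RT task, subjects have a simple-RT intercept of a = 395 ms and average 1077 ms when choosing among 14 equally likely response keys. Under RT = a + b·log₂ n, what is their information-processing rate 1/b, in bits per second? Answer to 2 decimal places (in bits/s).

Choice component = 1077 − 395 = 682 ms over log₂(14) = 3.8074 bits.
b = 682 / 3.8074 = 179.127 ms/bit, so 1/b = 5.583 bits/s.

5.58 bits/s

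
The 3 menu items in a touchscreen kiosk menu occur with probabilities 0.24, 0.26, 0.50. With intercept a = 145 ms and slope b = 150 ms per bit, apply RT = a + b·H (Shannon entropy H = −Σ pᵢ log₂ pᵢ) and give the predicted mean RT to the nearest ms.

H = 0.24·log₂(1/0.24) + 0.26·log₂(1/0.26) + 0.50·log₂(1/0.50) = 1.4994 bits.
RT = 145 + 150 × 1.4994 = 369.91 ms.

370 ms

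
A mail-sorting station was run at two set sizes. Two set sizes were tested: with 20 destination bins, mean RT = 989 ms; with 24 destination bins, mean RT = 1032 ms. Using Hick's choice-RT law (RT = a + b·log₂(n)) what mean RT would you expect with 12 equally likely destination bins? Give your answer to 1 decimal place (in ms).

868.5 ms

With log₂ n on the abscissa the relation is linear; from the two conditions:
  b = (1032 − 989) / (log₂ 24 − log₂ 20) = 43 / (4.5850 − 4.3219) = 163.477 ms/bit
  a = 989 − 163.477 × 4.3219 = 282.465 ms
Then RT(12) = 282.465 + 163.477 × log₂ 12 = 282.465 + 163.477 × 3.5850 ≈ 868.523 ms.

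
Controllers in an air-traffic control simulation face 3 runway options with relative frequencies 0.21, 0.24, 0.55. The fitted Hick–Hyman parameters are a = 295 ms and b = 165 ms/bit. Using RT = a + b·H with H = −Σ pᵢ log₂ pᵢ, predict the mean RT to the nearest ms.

Entropy contributions −pᵢ log₂ pᵢ: 0.4728, 0.4941, 0.4744; sum H = 1.4413 bits.
RT = a + bH = 295 + 165·1.4413 = 532.82 ms.

533 ms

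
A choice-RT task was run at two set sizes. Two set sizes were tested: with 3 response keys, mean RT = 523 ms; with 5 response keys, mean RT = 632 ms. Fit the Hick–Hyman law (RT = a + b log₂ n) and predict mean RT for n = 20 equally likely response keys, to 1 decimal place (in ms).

RT is linear in log₂ n, so two points fix the line:
  b = (632 − 523) / (log₂ 5 − log₂ 3) = 109 / (2.3219 − 1.5850) = 147.904 ms/bit
  a = 523 − 147.904 × 1.5850 = 288.578 ms
Then RT(20) = 288.578 + 147.904 × log₂ 20 = 288.578 + 147.904 × 4.3219 ≈ 927.808 ms.

927.8 ms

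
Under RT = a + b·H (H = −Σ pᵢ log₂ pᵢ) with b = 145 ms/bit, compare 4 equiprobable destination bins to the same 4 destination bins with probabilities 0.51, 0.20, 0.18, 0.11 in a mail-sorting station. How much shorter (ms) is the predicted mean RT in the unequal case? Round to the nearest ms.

35 ms

The RT saving is b·ΔH. Equiprobable H₀ = log₂(4) = 2.0000 bits; with the given probabilities H = 1.7554 bits.
b·(H₀ − H) = 145 × (2.0000 − 1.7554) = 35.47 ms.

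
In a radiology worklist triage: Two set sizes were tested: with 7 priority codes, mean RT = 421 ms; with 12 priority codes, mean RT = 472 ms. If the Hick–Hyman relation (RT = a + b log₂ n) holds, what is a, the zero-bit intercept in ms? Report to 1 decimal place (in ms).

236.9 ms

The slope on a log₂ axis is (472 − 421) / (3.5850 − 2.8074) = 65.586 ms/bit.
a = RT₁ − b·log₂ n₁ = 421 − 65.586 × 2.8074 = 236.877 ms.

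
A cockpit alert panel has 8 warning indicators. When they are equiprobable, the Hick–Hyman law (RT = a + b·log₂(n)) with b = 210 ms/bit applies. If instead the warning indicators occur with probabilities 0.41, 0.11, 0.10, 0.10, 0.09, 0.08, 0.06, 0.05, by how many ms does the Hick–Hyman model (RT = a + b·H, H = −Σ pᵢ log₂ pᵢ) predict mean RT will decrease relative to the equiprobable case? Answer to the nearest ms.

The RT saving is b·ΔH. Equiprobable H₀ = log₂(8) = 3.0000 bits; with the given probabilities H = 2.6058 bits.
b·(H₀ − H) = 210 × (3.0000 − 2.6058) = 82.77 ms.

83 ms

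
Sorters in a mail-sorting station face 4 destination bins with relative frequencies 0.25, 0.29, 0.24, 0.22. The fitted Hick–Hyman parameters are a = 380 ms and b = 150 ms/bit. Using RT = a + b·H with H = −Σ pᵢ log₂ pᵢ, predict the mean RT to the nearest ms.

679 ms

Entropy contributions −pᵢ log₂ pᵢ: 0.5000, 0.5179, 0.4941, 0.4806; sum H = 1.9926 bits.
RT = a + bH = 380 + 150·1.9926 = 678.89 ms.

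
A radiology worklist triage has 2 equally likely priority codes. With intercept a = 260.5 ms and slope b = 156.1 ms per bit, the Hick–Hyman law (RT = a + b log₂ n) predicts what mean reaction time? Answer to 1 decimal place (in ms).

log₂(2) = 1 bits, so RT = 260.5 + 156.1 × 1 ≈ 416.600 ms.

416.6 ms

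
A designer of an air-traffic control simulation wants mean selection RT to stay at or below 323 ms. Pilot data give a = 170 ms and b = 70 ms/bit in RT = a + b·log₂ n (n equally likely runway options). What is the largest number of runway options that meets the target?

Information budget: (323 − 170)/70 = 2.1857 bits, so n ≤ 2^2.1857 = 4.550 → at most 4.

4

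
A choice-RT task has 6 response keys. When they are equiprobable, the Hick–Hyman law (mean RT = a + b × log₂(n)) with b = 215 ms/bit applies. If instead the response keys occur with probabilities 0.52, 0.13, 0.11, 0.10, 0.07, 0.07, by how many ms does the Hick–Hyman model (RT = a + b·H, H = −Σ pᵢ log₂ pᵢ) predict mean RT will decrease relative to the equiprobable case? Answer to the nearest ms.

The RT saving is b·ΔH. Equiprobable H₀ = log₂(6) = 2.5850 bits; with the given probabilities H = 2.0928 bits.
b·(H₀ − H) = 215 × (2.5850 − 2.0928) = 105.81 ms.

106 ms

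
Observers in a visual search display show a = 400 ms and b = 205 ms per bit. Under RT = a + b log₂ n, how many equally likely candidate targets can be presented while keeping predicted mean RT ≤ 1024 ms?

Set 400 + 205·log₂ n ≤ 1024 → log₂ n ≤ (1024 − 400)/205 = 3.0439.
So n ≤ 2^3.0439 = 8.247; the largest integer n is 8.

8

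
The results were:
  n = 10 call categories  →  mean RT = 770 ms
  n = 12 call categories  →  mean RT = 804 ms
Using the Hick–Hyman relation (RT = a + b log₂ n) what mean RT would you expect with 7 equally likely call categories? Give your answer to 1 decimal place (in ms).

703.5 ms

Solve the two-equation system in a and b:
  b = (804 − 770) / (log₂ 12 − log₂ 10) = 34 / (3.5850 − 3.3219) = 129.261 ms/bit
  a = 770 − 129.261 × 3.3219 = 340.605 ms
Then RT(7) = 340.605 + 129.261 × log₂ 7 = 340.605 + 129.261 × 2.8074 ≈ 703.486 ms.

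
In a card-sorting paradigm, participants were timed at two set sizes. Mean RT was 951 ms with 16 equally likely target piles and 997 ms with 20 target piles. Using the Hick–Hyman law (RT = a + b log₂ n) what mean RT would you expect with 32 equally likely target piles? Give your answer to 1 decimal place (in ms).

With log₂ n on the abscissa the relation is linear; from the two conditions:
  b = (997 − 951) / (log₂ 20 − log₂ 16) = 46 / (4.3219 − 4) = 142.889 ms/bit
  a = 951 − 142.889 × 4 = 379.444 ms
Then RT(32) = 379.444 + 142.889 × log₂ 32 = 379.444 + 142.889 × 5 ≈ 1093.889 ms.

1093.9 ms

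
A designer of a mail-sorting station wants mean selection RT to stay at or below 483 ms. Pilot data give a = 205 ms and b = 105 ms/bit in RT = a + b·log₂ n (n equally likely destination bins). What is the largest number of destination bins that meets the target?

6

Set 205 + 105·log₂ n ≤ 483 → log₂ n ≤ (483 − 205)/105 = 2.6476.
So n ≤ 2^2.6476 = 6.266; the largest integer n is 6.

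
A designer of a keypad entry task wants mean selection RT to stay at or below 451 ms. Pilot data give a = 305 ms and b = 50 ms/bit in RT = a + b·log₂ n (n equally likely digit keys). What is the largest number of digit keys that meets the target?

7

Information budget: (451 − 305)/50 = 2.9200 bits, so n ≤ 2^2.9200 = 7.568 → at most 7.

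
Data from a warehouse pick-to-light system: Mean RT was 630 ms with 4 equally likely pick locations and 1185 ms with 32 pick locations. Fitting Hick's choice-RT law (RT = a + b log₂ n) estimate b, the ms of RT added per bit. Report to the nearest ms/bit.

The slope on a log₂ axis is (1185 − 630) / (5 − 2) = 185 ms/bit.

185 ms/bit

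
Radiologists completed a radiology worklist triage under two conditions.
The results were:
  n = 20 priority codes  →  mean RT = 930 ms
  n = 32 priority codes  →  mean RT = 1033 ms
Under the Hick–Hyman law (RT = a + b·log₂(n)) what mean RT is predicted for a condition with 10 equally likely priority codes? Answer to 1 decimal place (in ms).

778.1 ms

Solve the two-equation system in a and b:
  b = (1033 − 930) / (log₂ 32 − log₂ 20) = 103 / (5 − 4.3219) = 151.901 ms/bit
  a = 930 − 151.901 × 4.3219 = 273.494 ms
Then RT(10) = 273.494 + 151.901 × log₂ 10 = 273.494 + 151.901 × 3.3219 ≈ 778.099 ms.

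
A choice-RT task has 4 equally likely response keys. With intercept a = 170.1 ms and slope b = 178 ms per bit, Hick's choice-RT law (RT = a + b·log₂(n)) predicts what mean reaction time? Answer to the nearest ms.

log₂(4) = 2 bits, so RT = 170.1 + 178 × 2 ≈ 526.100 ms.

526 ms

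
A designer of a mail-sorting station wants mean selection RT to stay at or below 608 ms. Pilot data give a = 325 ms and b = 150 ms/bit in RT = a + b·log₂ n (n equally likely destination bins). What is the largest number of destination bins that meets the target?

3

150·log₂ n ≤ 608 − 325 = 283, giving log₂ n ≤ 1.8867 and n ≤ 3.698. The largest whole number is 3.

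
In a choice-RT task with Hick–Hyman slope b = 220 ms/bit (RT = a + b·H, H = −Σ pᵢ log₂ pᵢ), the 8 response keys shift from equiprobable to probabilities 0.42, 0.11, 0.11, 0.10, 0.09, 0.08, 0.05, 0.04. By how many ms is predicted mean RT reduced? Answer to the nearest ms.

The RT saving is b·ΔH. Equiprobable H₀ = log₂(8) = 3.0000 bits; with the given probabilities H = 2.5644 bits.
b·(H₀ − H) = 220 × (3.0000 − 2.5644) = 95.83 ms.

96 ms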